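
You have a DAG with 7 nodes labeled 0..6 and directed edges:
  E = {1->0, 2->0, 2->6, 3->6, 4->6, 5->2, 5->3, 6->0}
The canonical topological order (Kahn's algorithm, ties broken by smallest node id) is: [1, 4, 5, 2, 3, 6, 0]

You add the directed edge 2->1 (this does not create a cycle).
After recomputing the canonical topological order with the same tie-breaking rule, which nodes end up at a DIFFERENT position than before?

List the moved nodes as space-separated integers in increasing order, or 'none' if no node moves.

Old toposort: [1, 4, 5, 2, 3, 6, 0]
Added edge 2->1
Recompute Kahn (smallest-id tiebreak):
  initial in-degrees: [3, 1, 1, 1, 0, 0, 3]
  ready (indeg=0): [4, 5]
  pop 4: indeg[6]->2 | ready=[5] | order so far=[4]
  pop 5: indeg[2]->0; indeg[3]->0 | ready=[2, 3] | order so far=[4, 5]
  pop 2: indeg[0]->2; indeg[1]->0; indeg[6]->1 | ready=[1, 3] | order so far=[4, 5, 2]
  pop 1: indeg[0]->1 | ready=[3] | order so far=[4, 5, 2, 1]
  pop 3: indeg[6]->0 | ready=[6] | order so far=[4, 5, 2, 1, 3]
  pop 6: indeg[0]->0 | ready=[0] | order so far=[4, 5, 2, 1, 3, 6]
  pop 0: no out-edges | ready=[] | order so far=[4, 5, 2, 1, 3, 6, 0]
New canonical toposort: [4, 5, 2, 1, 3, 6, 0]
Compare positions:
  Node 0: index 6 -> 6 (same)
  Node 1: index 0 -> 3 (moved)
  Node 2: index 3 -> 2 (moved)
  Node 3: index 4 -> 4 (same)
  Node 4: index 1 -> 0 (moved)
  Node 5: index 2 -> 1 (moved)
  Node 6: index 5 -> 5 (same)
Nodes that changed position: 1 2 4 5

Answer: 1 2 4 5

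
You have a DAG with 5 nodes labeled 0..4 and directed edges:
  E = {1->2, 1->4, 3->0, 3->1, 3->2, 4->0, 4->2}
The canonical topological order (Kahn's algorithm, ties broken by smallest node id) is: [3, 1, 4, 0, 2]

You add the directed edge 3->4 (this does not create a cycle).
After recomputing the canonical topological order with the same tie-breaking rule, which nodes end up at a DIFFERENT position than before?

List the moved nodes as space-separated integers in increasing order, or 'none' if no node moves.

Old toposort: [3, 1, 4, 0, 2]
Added edge 3->4
Recompute Kahn (smallest-id tiebreak):
  initial in-degrees: [2, 1, 3, 0, 2]
  ready (indeg=0): [3]
  pop 3: indeg[0]->1; indeg[1]->0; indeg[2]->2; indeg[4]->1 | ready=[1] | order so far=[3]
  pop 1: indeg[2]->1; indeg[4]->0 | ready=[4] | order so far=[3, 1]
  pop 4: indeg[0]->0; indeg[2]->0 | ready=[0, 2] | order so far=[3, 1, 4]
  pop 0: no out-edges | ready=[2] | order so far=[3, 1, 4, 0]
  pop 2: no out-edges | ready=[] | order so far=[3, 1, 4, 0, 2]
New canonical toposort: [3, 1, 4, 0, 2]
Compare positions:
  Node 0: index 3 -> 3 (same)
  Node 1: index 1 -> 1 (same)
  Node 2: index 4 -> 4 (same)
  Node 3: index 0 -> 0 (same)
  Node 4: index 2 -> 2 (same)
Nodes that changed position: none

Answer: none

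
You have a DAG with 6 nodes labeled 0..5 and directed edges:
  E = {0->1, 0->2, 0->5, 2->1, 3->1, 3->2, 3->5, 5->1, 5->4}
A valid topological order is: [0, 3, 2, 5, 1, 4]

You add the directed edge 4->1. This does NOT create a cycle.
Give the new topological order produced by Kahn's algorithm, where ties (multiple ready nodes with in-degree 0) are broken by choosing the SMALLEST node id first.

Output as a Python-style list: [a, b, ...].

Answer: [0, 3, 2, 5, 4, 1]

Derivation:
Old toposort: [0, 3, 2, 5, 1, 4]
Added edge: 4->1
Position of 4 (5) > position of 1 (4). Must reorder: 4 must now come before 1.
Run Kahn's algorithm (break ties by smallest node id):
  initial in-degrees: [0, 5, 2, 0, 1, 2]
  ready (indeg=0): [0, 3]
  pop 0: indeg[1]->4; indeg[2]->1; indeg[5]->1 | ready=[3] | order so far=[0]
  pop 3: indeg[1]->3; indeg[2]->0; indeg[5]->0 | ready=[2, 5] | order so far=[0, 3]
  pop 2: indeg[1]->2 | ready=[5] | order so far=[0, 3, 2]
  pop 5: indeg[1]->1; indeg[4]->0 | ready=[4] | order so far=[0, 3, 2, 5]
  pop 4: indeg[1]->0 | ready=[1] | order so far=[0, 3, 2, 5, 4]
  pop 1: no out-edges | ready=[] | order so far=[0, 3, 2, 5, 4, 1]
  Result: [0, 3, 2, 5, 4, 1]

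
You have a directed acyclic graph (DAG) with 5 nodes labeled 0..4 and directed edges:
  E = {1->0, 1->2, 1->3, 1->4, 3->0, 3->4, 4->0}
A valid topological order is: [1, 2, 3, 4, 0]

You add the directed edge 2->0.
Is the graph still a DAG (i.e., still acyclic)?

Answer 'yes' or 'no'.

Answer: yes

Derivation:
Given toposort: [1, 2, 3, 4, 0]
Position of 2: index 1; position of 0: index 4
New edge 2->0: forward
Forward edge: respects the existing order. Still a DAG, same toposort still valid.
Still a DAG? yes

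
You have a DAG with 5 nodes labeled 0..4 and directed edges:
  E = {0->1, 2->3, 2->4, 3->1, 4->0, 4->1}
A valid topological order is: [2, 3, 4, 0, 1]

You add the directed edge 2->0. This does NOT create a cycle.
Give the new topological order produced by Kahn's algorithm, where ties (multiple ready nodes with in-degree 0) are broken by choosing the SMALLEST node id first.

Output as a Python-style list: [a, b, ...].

Old toposort: [2, 3, 4, 0, 1]
Added edge: 2->0
Position of 2 (0) < position of 0 (3). Old order still valid.
Run Kahn's algorithm (break ties by smallest node id):
  initial in-degrees: [2, 3, 0, 1, 1]
  ready (indeg=0): [2]
  pop 2: indeg[0]->1; indeg[3]->0; indeg[4]->0 | ready=[3, 4] | order so far=[2]
  pop 3: indeg[1]->2 | ready=[4] | order so far=[2, 3]
  pop 4: indeg[0]->0; indeg[1]->1 | ready=[0] | order so far=[2, 3, 4]
  pop 0: indeg[1]->0 | ready=[1] | order so far=[2, 3, 4, 0]
  pop 1: no out-edges | ready=[] | order so far=[2, 3, 4, 0, 1]
  Result: [2, 3, 4, 0, 1]

Answer: [2, 3, 4, 0, 1]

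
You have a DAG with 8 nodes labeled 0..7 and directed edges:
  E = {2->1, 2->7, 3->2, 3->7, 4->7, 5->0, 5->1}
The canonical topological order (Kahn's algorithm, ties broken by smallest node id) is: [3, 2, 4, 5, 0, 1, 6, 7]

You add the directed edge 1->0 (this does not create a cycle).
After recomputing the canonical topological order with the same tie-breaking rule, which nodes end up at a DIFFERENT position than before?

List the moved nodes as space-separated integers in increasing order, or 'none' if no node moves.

Old toposort: [3, 2, 4, 5, 0, 1, 6, 7]
Added edge 1->0
Recompute Kahn (smallest-id tiebreak):
  initial in-degrees: [2, 2, 1, 0, 0, 0, 0, 3]
  ready (indeg=0): [3, 4, 5, 6]
  pop 3: indeg[2]->0; indeg[7]->2 | ready=[2, 4, 5, 6] | order so far=[3]
  pop 2: indeg[1]->1; indeg[7]->1 | ready=[4, 5, 6] | order so far=[3, 2]
  pop 4: indeg[7]->0 | ready=[5, 6, 7] | order so far=[3, 2, 4]
  pop 5: indeg[0]->1; indeg[1]->0 | ready=[1, 6, 7] | order so far=[3, 2, 4, 5]
  pop 1: indeg[0]->0 | ready=[0, 6, 7] | order so far=[3, 2, 4, 5, 1]
  pop 0: no out-edges | ready=[6, 7] | order so far=[3, 2, 4, 5, 1, 0]
  pop 6: no out-edges | ready=[7] | order so far=[3, 2, 4, 5, 1, 0, 6]
  pop 7: no out-edges | ready=[] | order so far=[3, 2, 4, 5, 1, 0, 6, 7]
New canonical toposort: [3, 2, 4, 5, 1, 0, 6, 7]
Compare positions:
  Node 0: index 4 -> 5 (moved)
  Node 1: index 5 -> 4 (moved)
  Node 2: index 1 -> 1 (same)
  Node 3: index 0 -> 0 (same)
  Node 4: index 2 -> 2 (same)
  Node 5: index 3 -> 3 (same)
  Node 6: index 6 -> 6 (same)
  Node 7: index 7 -> 7 (same)
Nodes that changed position: 0 1

Answer: 0 1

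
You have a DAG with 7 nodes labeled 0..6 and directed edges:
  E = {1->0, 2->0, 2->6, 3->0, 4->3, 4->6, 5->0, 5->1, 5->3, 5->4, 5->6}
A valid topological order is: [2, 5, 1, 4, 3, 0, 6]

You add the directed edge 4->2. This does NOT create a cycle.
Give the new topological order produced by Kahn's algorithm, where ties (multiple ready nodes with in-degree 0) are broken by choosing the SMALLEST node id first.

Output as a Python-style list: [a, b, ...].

Answer: [5, 1, 4, 2, 3, 0, 6]

Derivation:
Old toposort: [2, 5, 1, 4, 3, 0, 6]
Added edge: 4->2
Position of 4 (3) > position of 2 (0). Must reorder: 4 must now come before 2.
Run Kahn's algorithm (break ties by smallest node id):
  initial in-degrees: [4, 1, 1, 2, 1, 0, 3]
  ready (indeg=0): [5]
  pop 5: indeg[0]->3; indeg[1]->0; indeg[3]->1; indeg[4]->0; indeg[6]->2 | ready=[1, 4] | order so far=[5]
  pop 1: indeg[0]->2 | ready=[4] | order so far=[5, 1]
  pop 4: indeg[2]->0; indeg[3]->0; indeg[6]->1 | ready=[2, 3] | order so far=[5, 1, 4]
  pop 2: indeg[0]->1; indeg[6]->0 | ready=[3, 6] | order so far=[5, 1, 4, 2]
  pop 3: indeg[0]->0 | ready=[0, 6] | order so far=[5, 1, 4, 2, 3]
  pop 0: no out-edges | ready=[6] | order so far=[5, 1, 4, 2, 3, 0]
  pop 6: no out-edges | ready=[] | order so far=[5, 1, 4, 2, 3, 0, 6]
  Result: [5, 1, 4, 2, 3, 0, 6]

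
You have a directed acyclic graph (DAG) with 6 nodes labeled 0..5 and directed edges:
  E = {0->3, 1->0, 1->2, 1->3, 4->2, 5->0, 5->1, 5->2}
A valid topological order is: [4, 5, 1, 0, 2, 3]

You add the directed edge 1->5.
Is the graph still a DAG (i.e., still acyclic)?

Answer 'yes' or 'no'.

Given toposort: [4, 5, 1, 0, 2, 3]
Position of 1: index 2; position of 5: index 1
New edge 1->5: backward (u after v in old order)
Backward edge: old toposort is now invalid. Check if this creates a cycle.
Does 5 already reach 1? Reachable from 5: [0, 1, 2, 3, 5]. YES -> cycle!
Still a DAG? no

Answer: no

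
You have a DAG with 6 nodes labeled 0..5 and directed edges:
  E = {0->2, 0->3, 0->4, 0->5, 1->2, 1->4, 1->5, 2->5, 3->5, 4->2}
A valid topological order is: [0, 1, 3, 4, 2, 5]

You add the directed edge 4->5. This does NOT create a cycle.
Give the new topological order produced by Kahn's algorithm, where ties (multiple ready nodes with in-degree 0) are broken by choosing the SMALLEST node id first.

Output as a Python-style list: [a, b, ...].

Answer: [0, 1, 3, 4, 2, 5]

Derivation:
Old toposort: [0, 1, 3, 4, 2, 5]
Added edge: 4->5
Position of 4 (3) < position of 5 (5). Old order still valid.
Run Kahn's algorithm (break ties by smallest node id):
  initial in-degrees: [0, 0, 3, 1, 2, 5]
  ready (indeg=0): [0, 1]
  pop 0: indeg[2]->2; indeg[3]->0; indeg[4]->1; indeg[5]->4 | ready=[1, 3] | order so far=[0]
  pop 1: indeg[2]->1; indeg[4]->0; indeg[5]->3 | ready=[3, 4] | order so far=[0, 1]
  pop 3: indeg[5]->2 | ready=[4] | order so far=[0, 1, 3]
  pop 4: indeg[2]->0; indeg[5]->1 | ready=[2] | order so far=[0, 1, 3, 4]
  pop 2: indeg[5]->0 | ready=[5] | order so far=[0, 1, 3, 4, 2]
  pop 5: no out-edges | ready=[] | order so far=[0, 1, 3, 4, 2, 5]
  Result: [0, 1, 3, 4, 2, 5]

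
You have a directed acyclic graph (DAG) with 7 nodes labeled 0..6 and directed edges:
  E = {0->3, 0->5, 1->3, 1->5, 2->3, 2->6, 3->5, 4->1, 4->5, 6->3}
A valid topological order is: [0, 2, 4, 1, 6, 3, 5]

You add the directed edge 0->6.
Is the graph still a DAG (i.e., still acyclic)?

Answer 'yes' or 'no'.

Answer: yes

Derivation:
Given toposort: [0, 2, 4, 1, 6, 3, 5]
Position of 0: index 0; position of 6: index 4
New edge 0->6: forward
Forward edge: respects the existing order. Still a DAG, same toposort still valid.
Still a DAG? yes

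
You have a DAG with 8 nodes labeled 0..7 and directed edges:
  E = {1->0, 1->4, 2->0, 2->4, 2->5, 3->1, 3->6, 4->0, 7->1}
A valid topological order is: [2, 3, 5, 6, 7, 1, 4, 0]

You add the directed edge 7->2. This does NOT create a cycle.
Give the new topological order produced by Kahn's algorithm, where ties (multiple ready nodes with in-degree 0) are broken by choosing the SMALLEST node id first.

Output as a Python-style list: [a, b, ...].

Answer: [3, 6, 7, 1, 2, 4, 0, 5]

Derivation:
Old toposort: [2, 3, 5, 6, 7, 1, 4, 0]
Added edge: 7->2
Position of 7 (4) > position of 2 (0). Must reorder: 7 must now come before 2.
Run Kahn's algorithm (break ties by smallest node id):
  initial in-degrees: [3, 2, 1, 0, 2, 1, 1, 0]
  ready (indeg=0): [3, 7]
  pop 3: indeg[1]->1; indeg[6]->0 | ready=[6, 7] | order so far=[3]
  pop 6: no out-edges | ready=[7] | order so far=[3, 6]
  pop 7: indeg[1]->0; indeg[2]->0 | ready=[1, 2] | order so far=[3, 6, 7]
  pop 1: indeg[0]->2; indeg[4]->1 | ready=[2] | order so far=[3, 6, 7, 1]
  pop 2: indeg[0]->1; indeg[4]->0; indeg[5]->0 | ready=[4, 5] | order so far=[3, 6, 7, 1, 2]
  pop 4: indeg[0]->0 | ready=[0, 5] | order so far=[3, 6, 7, 1, 2, 4]
  pop 0: no out-edges | ready=[5] | order so far=[3, 6, 7, 1, 2, 4, 0]
  pop 5: no out-edges | ready=[] | order so far=[3, 6, 7, 1, 2, 4, 0, 5]
  Result: [3, 6, 7, 1, 2, 4, 0, 5]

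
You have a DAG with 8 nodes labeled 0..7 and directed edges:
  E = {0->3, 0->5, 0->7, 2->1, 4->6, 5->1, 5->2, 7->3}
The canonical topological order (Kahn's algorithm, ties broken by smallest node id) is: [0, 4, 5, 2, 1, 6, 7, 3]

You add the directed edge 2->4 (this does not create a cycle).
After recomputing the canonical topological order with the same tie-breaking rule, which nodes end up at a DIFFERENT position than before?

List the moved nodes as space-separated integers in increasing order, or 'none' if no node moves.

Old toposort: [0, 4, 5, 2, 1, 6, 7, 3]
Added edge 2->4
Recompute Kahn (smallest-id tiebreak):
  initial in-degrees: [0, 2, 1, 2, 1, 1, 1, 1]
  ready (indeg=0): [0]
  pop 0: indeg[3]->1; indeg[5]->0; indeg[7]->0 | ready=[5, 7] | order so far=[0]
  pop 5: indeg[1]->1; indeg[2]->0 | ready=[2, 7] | order so far=[0, 5]
  pop 2: indeg[1]->0; indeg[4]->0 | ready=[1, 4, 7] | order so far=[0, 5, 2]
  pop 1: no out-edges | ready=[4, 7] | order so far=[0, 5, 2, 1]
  pop 4: indeg[6]->0 | ready=[6, 7] | order so far=[0, 5, 2, 1, 4]
  pop 6: no out-edges | ready=[7] | order so far=[0, 5, 2, 1, 4, 6]
  pop 7: indeg[3]->0 | ready=[3] | order so far=[0, 5, 2, 1, 4, 6, 7]
  pop 3: no out-edges | ready=[] | order so far=[0, 5, 2, 1, 4, 6, 7, 3]
New canonical toposort: [0, 5, 2, 1, 4, 6, 7, 3]
Compare positions:
  Node 0: index 0 -> 0 (same)
  Node 1: index 4 -> 3 (moved)
  Node 2: index 3 -> 2 (moved)
  Node 3: index 7 -> 7 (same)
  Node 4: index 1 -> 4 (moved)
  Node 5: index 2 -> 1 (moved)
  Node 6: index 5 -> 5 (same)
  Node 7: index 6 -> 6 (same)
Nodes that changed position: 1 2 4 5

Answer: 1 2 4 5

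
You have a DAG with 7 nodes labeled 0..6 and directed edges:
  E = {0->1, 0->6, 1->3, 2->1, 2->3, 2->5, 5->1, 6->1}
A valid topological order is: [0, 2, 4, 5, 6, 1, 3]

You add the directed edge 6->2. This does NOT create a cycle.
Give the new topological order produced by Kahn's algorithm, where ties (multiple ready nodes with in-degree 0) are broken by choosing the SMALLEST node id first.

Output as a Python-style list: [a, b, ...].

Answer: [0, 4, 6, 2, 5, 1, 3]

Derivation:
Old toposort: [0, 2, 4, 5, 6, 1, 3]
Added edge: 6->2
Position of 6 (4) > position of 2 (1). Must reorder: 6 must now come before 2.
Run Kahn's algorithm (break ties by smallest node id):
  initial in-degrees: [0, 4, 1, 2, 0, 1, 1]
  ready (indeg=0): [0, 4]
  pop 0: indeg[1]->3; indeg[6]->0 | ready=[4, 6] | order so far=[0]
  pop 4: no out-edges | ready=[6] | order so far=[0, 4]
  pop 6: indeg[1]->2; indeg[2]->0 | ready=[2] | order so far=[0, 4, 6]
  pop 2: indeg[1]->1; indeg[3]->1; indeg[5]->0 | ready=[5] | order so far=[0, 4, 6, 2]
  pop 5: indeg[1]->0 | ready=[1] | order so far=[0, 4, 6, 2, 5]
  pop 1: indeg[3]->0 | ready=[3] | order so far=[0, 4, 6, 2, 5, 1]
  pop 3: no out-edges | ready=[] | order so far=[0, 4, 6, 2, 5, 1, 3]
  Result: [0, 4, 6, 2, 5, 1, 3]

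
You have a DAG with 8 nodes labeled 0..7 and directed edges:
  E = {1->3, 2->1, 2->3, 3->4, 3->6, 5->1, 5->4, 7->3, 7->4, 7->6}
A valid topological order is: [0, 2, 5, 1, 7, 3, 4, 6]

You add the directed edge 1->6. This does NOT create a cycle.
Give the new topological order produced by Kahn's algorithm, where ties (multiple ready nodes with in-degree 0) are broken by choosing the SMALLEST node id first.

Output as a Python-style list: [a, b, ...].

Old toposort: [0, 2, 5, 1, 7, 3, 4, 6]
Added edge: 1->6
Position of 1 (3) < position of 6 (7). Old order still valid.
Run Kahn's algorithm (break ties by smallest node id):
  initial in-degrees: [0, 2, 0, 3, 3, 0, 3, 0]
  ready (indeg=0): [0, 2, 5, 7]
  pop 0: no out-edges | ready=[2, 5, 7] | order so far=[0]
  pop 2: indeg[1]->1; indeg[3]->2 | ready=[5, 7] | order so far=[0, 2]
  pop 5: indeg[1]->0; indeg[4]->2 | ready=[1, 7] | order so far=[0, 2, 5]
  pop 1: indeg[3]->1; indeg[6]->2 | ready=[7] | order so far=[0, 2, 5, 1]
  pop 7: indeg[3]->0; indeg[4]->1; indeg[6]->1 | ready=[3] | order so far=[0, 2, 5, 1, 7]
  pop 3: indeg[4]->0; indeg[6]->0 | ready=[4, 6] | order so far=[0, 2, 5, 1, 7, 3]
  pop 4: no out-edges | ready=[6] | order so far=[0, 2, 5, 1, 7, 3, 4]
  pop 6: no out-edges | ready=[] | order so far=[0, 2, 5, 1, 7, 3, 4, 6]
  Result: [0, 2, 5, 1, 7, 3, 4, 6]

Answer: [0, 2, 5, 1, 7, 3, 4, 6]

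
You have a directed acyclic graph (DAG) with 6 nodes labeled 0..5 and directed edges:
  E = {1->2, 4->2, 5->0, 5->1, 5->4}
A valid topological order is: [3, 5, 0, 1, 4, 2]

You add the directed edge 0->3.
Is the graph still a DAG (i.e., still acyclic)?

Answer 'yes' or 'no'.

Answer: yes

Derivation:
Given toposort: [3, 5, 0, 1, 4, 2]
Position of 0: index 2; position of 3: index 0
New edge 0->3: backward (u after v in old order)
Backward edge: old toposort is now invalid. Check if this creates a cycle.
Does 3 already reach 0? Reachable from 3: [3]. NO -> still a DAG (reorder needed).
Still a DAG? yes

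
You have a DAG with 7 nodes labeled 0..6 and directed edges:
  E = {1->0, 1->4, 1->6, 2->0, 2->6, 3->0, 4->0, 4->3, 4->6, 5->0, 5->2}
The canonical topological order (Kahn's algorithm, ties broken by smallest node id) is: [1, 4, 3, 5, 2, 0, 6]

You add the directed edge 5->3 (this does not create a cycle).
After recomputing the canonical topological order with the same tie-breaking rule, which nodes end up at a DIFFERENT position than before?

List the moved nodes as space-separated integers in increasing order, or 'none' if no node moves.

Answer: 2 3 5

Derivation:
Old toposort: [1, 4, 3, 5, 2, 0, 6]
Added edge 5->3
Recompute Kahn (smallest-id tiebreak):
  initial in-degrees: [5, 0, 1, 2, 1, 0, 3]
  ready (indeg=0): [1, 5]
  pop 1: indeg[0]->4; indeg[4]->0; indeg[6]->2 | ready=[4, 5] | order so far=[1]
  pop 4: indeg[0]->3; indeg[3]->1; indeg[6]->1 | ready=[5] | order so far=[1, 4]
  pop 5: indeg[0]->2; indeg[2]->0; indeg[3]->0 | ready=[2, 3] | order so far=[1, 4, 5]
  pop 2: indeg[0]->1; indeg[6]->0 | ready=[3, 6] | order so far=[1, 4, 5, 2]
  pop 3: indeg[0]->0 | ready=[0, 6] | order so far=[1, 4, 5, 2, 3]
  pop 0: no out-edges | ready=[6] | order so far=[1, 4, 5, 2, 3, 0]
  pop 6: no out-edges | ready=[] | order so far=[1, 4, 5, 2, 3, 0, 6]
New canonical toposort: [1, 4, 5, 2, 3, 0, 6]
Compare positions:
  Node 0: index 5 -> 5 (same)
  Node 1: index 0 -> 0 (same)
  Node 2: index 4 -> 3 (moved)
  Node 3: index 2 -> 4 (moved)
  Node 4: index 1 -> 1 (same)
  Node 5: index 3 -> 2 (moved)
  Node 6: index 6 -> 6 (same)
Nodes that changed position: 2 3 5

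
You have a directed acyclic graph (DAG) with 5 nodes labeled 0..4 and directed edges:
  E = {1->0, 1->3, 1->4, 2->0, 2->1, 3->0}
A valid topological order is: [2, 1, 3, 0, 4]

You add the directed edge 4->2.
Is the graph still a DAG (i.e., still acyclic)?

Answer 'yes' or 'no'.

Given toposort: [2, 1, 3, 0, 4]
Position of 4: index 4; position of 2: index 0
New edge 4->2: backward (u after v in old order)
Backward edge: old toposort is now invalid. Check if this creates a cycle.
Does 2 already reach 4? Reachable from 2: [0, 1, 2, 3, 4]. YES -> cycle!
Still a DAG? no

Answer: no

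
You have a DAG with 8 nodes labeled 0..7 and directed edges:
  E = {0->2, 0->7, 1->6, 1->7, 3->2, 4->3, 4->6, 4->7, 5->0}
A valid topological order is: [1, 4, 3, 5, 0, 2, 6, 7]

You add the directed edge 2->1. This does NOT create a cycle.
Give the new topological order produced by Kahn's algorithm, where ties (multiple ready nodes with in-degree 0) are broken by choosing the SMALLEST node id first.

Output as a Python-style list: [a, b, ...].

Old toposort: [1, 4, 3, 5, 0, 2, 6, 7]
Added edge: 2->1
Position of 2 (5) > position of 1 (0). Must reorder: 2 must now come before 1.
Run Kahn's algorithm (break ties by smallest node id):
  initial in-degrees: [1, 1, 2, 1, 0, 0, 2, 3]
  ready (indeg=0): [4, 5]
  pop 4: indeg[3]->0; indeg[6]->1; indeg[7]->2 | ready=[3, 5] | order so far=[4]
  pop 3: indeg[2]->1 | ready=[5] | order so far=[4, 3]
  pop 5: indeg[0]->0 | ready=[0] | order so far=[4, 3, 5]
  pop 0: indeg[2]->0; indeg[7]->1 | ready=[2] | order so far=[4, 3, 5, 0]
  pop 2: indeg[1]->0 | ready=[1] | order so far=[4, 3, 5, 0, 2]
  pop 1: indeg[6]->0; indeg[7]->0 | ready=[6, 7] | order so far=[4, 3, 5, 0, 2, 1]
  pop 6: no out-edges | ready=[7] | order so far=[4, 3, 5, 0, 2, 1, 6]
  pop 7: no out-edges | ready=[] | order so far=[4, 3, 5, 0, 2, 1, 6, 7]
  Result: [4, 3, 5, 0, 2, 1, 6, 7]

Answer: [4, 3, 5, 0, 2, 1, 6, 7]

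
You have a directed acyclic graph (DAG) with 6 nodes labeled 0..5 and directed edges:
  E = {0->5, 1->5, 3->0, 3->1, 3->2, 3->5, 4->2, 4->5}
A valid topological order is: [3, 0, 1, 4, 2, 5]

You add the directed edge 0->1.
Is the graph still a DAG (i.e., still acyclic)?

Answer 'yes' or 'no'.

Answer: yes

Derivation:
Given toposort: [3, 0, 1, 4, 2, 5]
Position of 0: index 1; position of 1: index 2
New edge 0->1: forward
Forward edge: respects the existing order. Still a DAG, same toposort still valid.
Still a DAG? yes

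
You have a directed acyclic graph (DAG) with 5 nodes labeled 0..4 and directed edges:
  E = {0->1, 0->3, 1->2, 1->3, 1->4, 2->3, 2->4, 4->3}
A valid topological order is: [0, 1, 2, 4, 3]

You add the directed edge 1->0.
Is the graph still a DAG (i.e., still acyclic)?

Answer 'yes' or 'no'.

Given toposort: [0, 1, 2, 4, 3]
Position of 1: index 1; position of 0: index 0
New edge 1->0: backward (u after v in old order)
Backward edge: old toposort is now invalid. Check if this creates a cycle.
Does 0 already reach 1? Reachable from 0: [0, 1, 2, 3, 4]. YES -> cycle!
Still a DAG? no

Answer: no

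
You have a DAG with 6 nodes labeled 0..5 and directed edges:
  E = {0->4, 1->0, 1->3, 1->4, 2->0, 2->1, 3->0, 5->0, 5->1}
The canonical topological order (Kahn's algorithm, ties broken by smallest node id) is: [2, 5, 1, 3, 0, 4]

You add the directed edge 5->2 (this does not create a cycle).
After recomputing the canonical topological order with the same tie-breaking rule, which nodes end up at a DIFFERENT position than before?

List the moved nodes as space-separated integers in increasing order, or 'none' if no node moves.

Old toposort: [2, 5, 1, 3, 0, 4]
Added edge 5->2
Recompute Kahn (smallest-id tiebreak):
  initial in-degrees: [4, 2, 1, 1, 2, 0]
  ready (indeg=0): [5]
  pop 5: indeg[0]->3; indeg[1]->1; indeg[2]->0 | ready=[2] | order so far=[5]
  pop 2: indeg[0]->2; indeg[1]->0 | ready=[1] | order so far=[5, 2]
  pop 1: indeg[0]->1; indeg[3]->0; indeg[4]->1 | ready=[3] | order so far=[5, 2, 1]
  pop 3: indeg[0]->0 | ready=[0] | order so far=[5, 2, 1, 3]
  pop 0: indeg[4]->0 | ready=[4] | order so far=[5, 2, 1, 3, 0]
  pop 4: no out-edges | ready=[] | order so far=[5, 2, 1, 3, 0, 4]
New canonical toposort: [5, 2, 1, 3, 0, 4]
Compare positions:
  Node 0: index 4 -> 4 (same)
  Node 1: index 2 -> 2 (same)
  Node 2: index 0 -> 1 (moved)
  Node 3: index 3 -> 3 (same)
  Node 4: index 5 -> 5 (same)
  Node 5: index 1 -> 0 (moved)
Nodes that changed position: 2 5

Answer: 2 5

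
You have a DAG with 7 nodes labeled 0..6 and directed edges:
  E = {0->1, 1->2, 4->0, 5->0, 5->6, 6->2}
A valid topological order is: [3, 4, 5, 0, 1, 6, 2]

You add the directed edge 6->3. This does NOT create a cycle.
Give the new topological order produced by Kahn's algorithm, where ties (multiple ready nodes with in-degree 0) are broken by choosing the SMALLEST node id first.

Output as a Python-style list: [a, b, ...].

Answer: [4, 5, 0, 1, 6, 2, 3]

Derivation:
Old toposort: [3, 4, 5, 0, 1, 6, 2]
Added edge: 6->3
Position of 6 (5) > position of 3 (0). Must reorder: 6 must now come before 3.
Run Kahn's algorithm (break ties by smallest node id):
  initial in-degrees: [2, 1, 2, 1, 0, 0, 1]
  ready (indeg=0): [4, 5]
  pop 4: indeg[0]->1 | ready=[5] | order so far=[4]
  pop 5: indeg[0]->0; indeg[6]->0 | ready=[0, 6] | order so far=[4, 5]
  pop 0: indeg[1]->0 | ready=[1, 6] | order so far=[4, 5, 0]
  pop 1: indeg[2]->1 | ready=[6] | order so far=[4, 5, 0, 1]
  pop 6: indeg[2]->0; indeg[3]->0 | ready=[2, 3] | order so far=[4, 5, 0, 1, 6]
  pop 2: no out-edges | ready=[3] | order so far=[4, 5, 0, 1, 6, 2]
  pop 3: no out-edges | ready=[] | order so far=[4, 5, 0, 1, 6, 2, 3]
  Result: [4, 5, 0, 1, 6, 2, 3]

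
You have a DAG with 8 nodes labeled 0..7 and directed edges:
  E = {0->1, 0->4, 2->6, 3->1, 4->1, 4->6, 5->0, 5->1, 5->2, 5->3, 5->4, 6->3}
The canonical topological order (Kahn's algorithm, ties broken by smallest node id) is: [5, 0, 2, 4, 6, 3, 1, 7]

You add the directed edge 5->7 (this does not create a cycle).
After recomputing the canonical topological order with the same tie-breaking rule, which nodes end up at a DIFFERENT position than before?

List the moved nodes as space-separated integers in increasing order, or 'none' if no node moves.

Answer: none

Derivation:
Old toposort: [5, 0, 2, 4, 6, 3, 1, 7]
Added edge 5->7
Recompute Kahn (smallest-id tiebreak):
  initial in-degrees: [1, 4, 1, 2, 2, 0, 2, 1]
  ready (indeg=0): [5]
  pop 5: indeg[0]->0; indeg[1]->3; indeg[2]->0; indeg[3]->1; indeg[4]->1; indeg[7]->0 | ready=[0, 2, 7] | order so far=[5]
  pop 0: indeg[1]->2; indeg[4]->0 | ready=[2, 4, 7] | order so far=[5, 0]
  pop 2: indeg[6]->1 | ready=[4, 7] | order so far=[5, 0, 2]
  pop 4: indeg[1]->1; indeg[6]->0 | ready=[6, 7] | order so far=[5, 0, 2, 4]
  pop 6: indeg[3]->0 | ready=[3, 7] | order so far=[5, 0, 2, 4, 6]
  pop 3: indeg[1]->0 | ready=[1, 7] | order so far=[5, 0, 2, 4, 6, 3]
  pop 1: no out-edges | ready=[7] | order so far=[5, 0, 2, 4, 6, 3, 1]
  pop 7: no out-edges | ready=[] | order so far=[5, 0, 2, 4, 6, 3, 1, 7]
New canonical toposort: [5, 0, 2, 4, 6, 3, 1, 7]
Compare positions:
  Node 0: index 1 -> 1 (same)
  Node 1: index 6 -> 6 (same)
  Node 2: index 2 -> 2 (same)
  Node 3: index 5 -> 5 (same)
  Node 4: index 3 -> 3 (same)
  Node 5: index 0 -> 0 (same)
  Node 6: index 4 -> 4 (same)
  Node 7: index 7 -> 7 (same)
Nodes that changed position: none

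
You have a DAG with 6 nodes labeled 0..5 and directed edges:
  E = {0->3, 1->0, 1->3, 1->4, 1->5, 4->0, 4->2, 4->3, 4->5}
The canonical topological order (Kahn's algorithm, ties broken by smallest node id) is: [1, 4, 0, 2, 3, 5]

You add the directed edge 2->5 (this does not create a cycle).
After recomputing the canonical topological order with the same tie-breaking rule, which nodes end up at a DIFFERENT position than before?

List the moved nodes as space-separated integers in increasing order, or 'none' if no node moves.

Old toposort: [1, 4, 0, 2, 3, 5]
Added edge 2->5
Recompute Kahn (smallest-id tiebreak):
  initial in-degrees: [2, 0, 1, 3, 1, 3]
  ready (indeg=0): [1]
  pop 1: indeg[0]->1; indeg[3]->2; indeg[4]->0; indeg[5]->2 | ready=[4] | order so far=[1]
  pop 4: indeg[0]->0; indeg[2]->0; indeg[3]->1; indeg[5]->1 | ready=[0, 2] | order so far=[1, 4]
  pop 0: indeg[3]->0 | ready=[2, 3] | order so far=[1, 4, 0]
  pop 2: indeg[5]->0 | ready=[3, 5] | order so far=[1, 4, 0, 2]
  pop 3: no out-edges | ready=[5] | order so far=[1, 4, 0, 2, 3]
  pop 5: no out-edges | ready=[] | order so far=[1, 4, 0, 2, 3, 5]
New canonical toposort: [1, 4, 0, 2, 3, 5]
Compare positions:
  Node 0: index 2 -> 2 (same)
  Node 1: index 0 -> 0 (same)
  Node 2: index 3 -> 3 (same)
  Node 3: index 4 -> 4 (same)
  Node 4: index 1 -> 1 (same)
  Node 5: index 5 -> 5 (same)
Nodes that changed position: none

Answer: none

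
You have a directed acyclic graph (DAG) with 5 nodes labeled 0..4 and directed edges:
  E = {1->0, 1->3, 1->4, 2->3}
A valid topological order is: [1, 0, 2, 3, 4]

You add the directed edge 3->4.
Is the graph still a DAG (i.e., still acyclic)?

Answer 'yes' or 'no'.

Given toposort: [1, 0, 2, 3, 4]
Position of 3: index 3; position of 4: index 4
New edge 3->4: forward
Forward edge: respects the existing order. Still a DAG, same toposort still valid.
Still a DAG? yes

Answer: yes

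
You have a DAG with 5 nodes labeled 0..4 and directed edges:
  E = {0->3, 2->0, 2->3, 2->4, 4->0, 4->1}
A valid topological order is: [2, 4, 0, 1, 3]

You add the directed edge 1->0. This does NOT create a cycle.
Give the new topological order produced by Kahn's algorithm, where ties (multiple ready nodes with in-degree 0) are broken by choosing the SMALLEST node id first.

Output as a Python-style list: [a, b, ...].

Old toposort: [2, 4, 0, 1, 3]
Added edge: 1->0
Position of 1 (3) > position of 0 (2). Must reorder: 1 must now come before 0.
Run Kahn's algorithm (break ties by smallest node id):
  initial in-degrees: [3, 1, 0, 2, 1]
  ready (indeg=0): [2]
  pop 2: indeg[0]->2; indeg[3]->1; indeg[4]->0 | ready=[4] | order so far=[2]
  pop 4: indeg[0]->1; indeg[1]->0 | ready=[1] | order so far=[2, 4]
  pop 1: indeg[0]->0 | ready=[0] | order so far=[2, 4, 1]
  pop 0: indeg[3]->0 | ready=[3] | order so far=[2, 4, 1, 0]
  pop 3: no out-edges | ready=[] | order so far=[2, 4, 1, 0, 3]
  Result: [2, 4, 1, 0, 3]

Answer: [2, 4, 1, 0, 3]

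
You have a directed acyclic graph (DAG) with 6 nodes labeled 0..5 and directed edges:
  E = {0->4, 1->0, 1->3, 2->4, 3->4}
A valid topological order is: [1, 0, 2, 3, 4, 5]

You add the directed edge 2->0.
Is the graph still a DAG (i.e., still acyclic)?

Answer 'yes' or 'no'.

Answer: yes

Derivation:
Given toposort: [1, 0, 2, 3, 4, 5]
Position of 2: index 2; position of 0: index 1
New edge 2->0: backward (u after v in old order)
Backward edge: old toposort is now invalid. Check if this creates a cycle.
Does 0 already reach 2? Reachable from 0: [0, 4]. NO -> still a DAG (reorder needed).
Still a DAG? yes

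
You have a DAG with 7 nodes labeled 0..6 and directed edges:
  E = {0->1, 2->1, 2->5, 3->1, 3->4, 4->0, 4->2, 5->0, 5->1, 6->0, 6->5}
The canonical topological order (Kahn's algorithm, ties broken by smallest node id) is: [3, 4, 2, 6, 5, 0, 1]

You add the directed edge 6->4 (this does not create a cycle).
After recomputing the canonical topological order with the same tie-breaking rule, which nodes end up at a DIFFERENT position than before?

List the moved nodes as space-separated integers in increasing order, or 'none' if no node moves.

Answer: 2 4 6

Derivation:
Old toposort: [3, 4, 2, 6, 5, 0, 1]
Added edge 6->4
Recompute Kahn (smallest-id tiebreak):
  initial in-degrees: [3, 4, 1, 0, 2, 2, 0]
  ready (indeg=0): [3, 6]
  pop 3: indeg[1]->3; indeg[4]->1 | ready=[6] | order so far=[3]
  pop 6: indeg[0]->2; indeg[4]->0; indeg[5]->1 | ready=[4] | order so far=[3, 6]
  pop 4: indeg[0]->1; indeg[2]->0 | ready=[2] | order so far=[3, 6, 4]
  pop 2: indeg[1]->2; indeg[5]->0 | ready=[5] | order so far=[3, 6, 4, 2]
  pop 5: indeg[0]->0; indeg[1]->1 | ready=[0] | order so far=[3, 6, 4, 2, 5]
  pop 0: indeg[1]->0 | ready=[1] | order so far=[3, 6, 4, 2, 5, 0]
  pop 1: no out-edges | ready=[] | order so far=[3, 6, 4, 2, 5, 0, 1]
New canonical toposort: [3, 6, 4, 2, 5, 0, 1]
Compare positions:
  Node 0: index 5 -> 5 (same)
  Node 1: index 6 -> 6 (same)
  Node 2: index 2 -> 3 (moved)
  Node 3: index 0 -> 0 (same)
  Node 4: index 1 -> 2 (moved)
  Node 5: index 4 -> 4 (same)
  Node 6: index 3 -> 1 (moved)
Nodes that changed position: 2 4 6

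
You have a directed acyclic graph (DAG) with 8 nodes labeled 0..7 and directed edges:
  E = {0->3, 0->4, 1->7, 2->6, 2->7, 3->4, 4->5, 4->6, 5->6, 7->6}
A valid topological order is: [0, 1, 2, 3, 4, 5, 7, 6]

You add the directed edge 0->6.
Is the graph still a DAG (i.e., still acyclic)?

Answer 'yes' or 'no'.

Given toposort: [0, 1, 2, 3, 4, 5, 7, 6]
Position of 0: index 0; position of 6: index 7
New edge 0->6: forward
Forward edge: respects the existing order. Still a DAG, same toposort still valid.
Still a DAG? yes

Answer: yes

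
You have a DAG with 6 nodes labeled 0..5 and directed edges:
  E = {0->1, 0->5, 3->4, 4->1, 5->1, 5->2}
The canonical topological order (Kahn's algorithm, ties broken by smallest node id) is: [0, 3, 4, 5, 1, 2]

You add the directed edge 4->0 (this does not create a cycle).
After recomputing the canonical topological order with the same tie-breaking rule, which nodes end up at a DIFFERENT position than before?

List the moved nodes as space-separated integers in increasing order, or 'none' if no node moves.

Old toposort: [0, 3, 4, 5, 1, 2]
Added edge 4->0
Recompute Kahn (smallest-id tiebreak):
  initial in-degrees: [1, 3, 1, 0, 1, 1]
  ready (indeg=0): [3]
  pop 3: indeg[4]->0 | ready=[4] | order so far=[3]
  pop 4: indeg[0]->0; indeg[1]->2 | ready=[0] | order so far=[3, 4]
  pop 0: indeg[1]->1; indeg[5]->0 | ready=[5] | order so far=[3, 4, 0]
  pop 5: indeg[1]->0; indeg[2]->0 | ready=[1, 2] | order so far=[3, 4, 0, 5]
  pop 1: no out-edges | ready=[2] | order so far=[3, 4, 0, 5, 1]
  pop 2: no out-edges | ready=[] | order so far=[3, 4, 0, 5, 1, 2]
New canonical toposort: [3, 4, 0, 5, 1, 2]
Compare positions:
  Node 0: index 0 -> 2 (moved)
  Node 1: index 4 -> 4 (same)
  Node 2: index 5 -> 5 (same)
  Node 3: index 1 -> 0 (moved)
  Node 4: index 2 -> 1 (moved)
  Node 5: index 3 -> 3 (same)
Nodes that changed position: 0 3 4

Answer: 0 3 4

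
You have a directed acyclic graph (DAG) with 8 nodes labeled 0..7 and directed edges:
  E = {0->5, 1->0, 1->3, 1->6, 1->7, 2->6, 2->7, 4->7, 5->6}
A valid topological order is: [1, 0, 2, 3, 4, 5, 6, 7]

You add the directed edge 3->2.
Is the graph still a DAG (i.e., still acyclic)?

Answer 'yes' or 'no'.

Given toposort: [1, 0, 2, 3, 4, 5, 6, 7]
Position of 3: index 3; position of 2: index 2
New edge 3->2: backward (u after v in old order)
Backward edge: old toposort is now invalid. Check if this creates a cycle.
Does 2 already reach 3? Reachable from 2: [2, 6, 7]. NO -> still a DAG (reorder needed).
Still a DAG? yes

Answer: yes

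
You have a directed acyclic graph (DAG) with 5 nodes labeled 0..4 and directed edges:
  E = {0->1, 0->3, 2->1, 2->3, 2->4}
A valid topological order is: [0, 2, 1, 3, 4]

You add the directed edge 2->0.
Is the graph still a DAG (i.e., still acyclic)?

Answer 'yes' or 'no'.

Given toposort: [0, 2, 1, 3, 4]
Position of 2: index 1; position of 0: index 0
New edge 2->0: backward (u after v in old order)
Backward edge: old toposort is now invalid. Check if this creates a cycle.
Does 0 already reach 2? Reachable from 0: [0, 1, 3]. NO -> still a DAG (reorder needed).
Still a DAG? yes

Answer: yes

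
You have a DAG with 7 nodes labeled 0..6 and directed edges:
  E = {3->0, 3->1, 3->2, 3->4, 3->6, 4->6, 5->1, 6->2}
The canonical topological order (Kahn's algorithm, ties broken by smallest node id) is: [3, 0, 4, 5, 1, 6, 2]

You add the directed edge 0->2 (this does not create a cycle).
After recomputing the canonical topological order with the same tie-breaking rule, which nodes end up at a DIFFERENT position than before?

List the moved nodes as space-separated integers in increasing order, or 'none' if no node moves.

Answer: none

Derivation:
Old toposort: [3, 0, 4, 5, 1, 6, 2]
Added edge 0->2
Recompute Kahn (smallest-id tiebreak):
  initial in-degrees: [1, 2, 3, 0, 1, 0, 2]
  ready (indeg=0): [3, 5]
  pop 3: indeg[0]->0; indeg[1]->1; indeg[2]->2; indeg[4]->0; indeg[6]->1 | ready=[0, 4, 5] | order so far=[3]
  pop 0: indeg[2]->1 | ready=[4, 5] | order so far=[3, 0]
  pop 4: indeg[6]->0 | ready=[5, 6] | order so far=[3, 0, 4]
  pop 5: indeg[1]->0 | ready=[1, 6] | order so far=[3, 0, 4, 5]
  pop 1: no out-edges | ready=[6] | order so far=[3, 0, 4, 5, 1]
  pop 6: indeg[2]->0 | ready=[2] | order so far=[3, 0, 4, 5, 1, 6]
  pop 2: no out-edges | ready=[] | order so far=[3, 0, 4, 5, 1, 6, 2]
New canonical toposort: [3, 0, 4, 5, 1, 6, 2]
Compare positions:
  Node 0: index 1 -> 1 (same)
  Node 1: index 4 -> 4 (same)
  Node 2: index 6 -> 6 (same)
  Node 3: index 0 -> 0 (same)
  Node 4: index 2 -> 2 (same)
  Node 5: index 3 -> 3 (same)
  Node 6: index 5 -> 5 (same)
Nodes that changed position: none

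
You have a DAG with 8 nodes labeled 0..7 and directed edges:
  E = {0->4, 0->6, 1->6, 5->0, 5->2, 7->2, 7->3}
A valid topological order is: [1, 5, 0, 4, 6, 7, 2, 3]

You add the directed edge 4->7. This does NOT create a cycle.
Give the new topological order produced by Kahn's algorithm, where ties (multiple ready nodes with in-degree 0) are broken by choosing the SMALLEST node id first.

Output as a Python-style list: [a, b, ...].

Old toposort: [1, 5, 0, 4, 6, 7, 2, 3]
Added edge: 4->7
Position of 4 (3) < position of 7 (5). Old order still valid.
Run Kahn's algorithm (break ties by smallest node id):
  initial in-degrees: [1, 0, 2, 1, 1, 0, 2, 1]
  ready (indeg=0): [1, 5]
  pop 1: indeg[6]->1 | ready=[5] | order so far=[1]
  pop 5: indeg[0]->0; indeg[2]->1 | ready=[0] | order so far=[1, 5]
  pop 0: indeg[4]->0; indeg[6]->0 | ready=[4, 6] | order so far=[1, 5, 0]
  pop 4: indeg[7]->0 | ready=[6, 7] | order so far=[1, 5, 0, 4]
  pop 6: no out-edges | ready=[7] | order so far=[1, 5, 0, 4, 6]
  pop 7: indeg[2]->0; indeg[3]->0 | ready=[2, 3] | order so far=[1, 5, 0, 4, 6, 7]
  pop 2: no out-edges | ready=[3] | order so far=[1, 5, 0, 4, 6, 7, 2]
  pop 3: no out-edges | ready=[] | order so far=[1, 5, 0, 4, 6, 7, 2, 3]
  Result: [1, 5, 0, 4, 6, 7, 2, 3]

Answer: [1, 5, 0, 4, 6, 7, 2, 3]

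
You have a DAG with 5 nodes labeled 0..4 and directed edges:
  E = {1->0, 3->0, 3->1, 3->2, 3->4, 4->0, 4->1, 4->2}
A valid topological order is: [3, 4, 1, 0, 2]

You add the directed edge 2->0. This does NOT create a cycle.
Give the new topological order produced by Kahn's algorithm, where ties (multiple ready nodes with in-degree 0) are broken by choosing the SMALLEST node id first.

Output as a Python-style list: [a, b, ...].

Old toposort: [3, 4, 1, 0, 2]
Added edge: 2->0
Position of 2 (4) > position of 0 (3). Must reorder: 2 must now come before 0.
Run Kahn's algorithm (break ties by smallest node id):
  initial in-degrees: [4, 2, 2, 0, 1]
  ready (indeg=0): [3]
  pop 3: indeg[0]->3; indeg[1]->1; indeg[2]->1; indeg[4]->0 | ready=[4] | order so far=[3]
  pop 4: indeg[0]->2; indeg[1]->0; indeg[2]->0 | ready=[1, 2] | order so far=[3, 4]
  pop 1: indeg[0]->1 | ready=[2] | order so far=[3, 4, 1]
  pop 2: indeg[0]->0 | ready=[0] | order so far=[3, 4, 1, 2]
  pop 0: no out-edges | ready=[] | order so far=[3, 4, 1, 2, 0]
  Result: [3, 4, 1, 2, 0]

Answer: [3, 4, 1, 2, 0]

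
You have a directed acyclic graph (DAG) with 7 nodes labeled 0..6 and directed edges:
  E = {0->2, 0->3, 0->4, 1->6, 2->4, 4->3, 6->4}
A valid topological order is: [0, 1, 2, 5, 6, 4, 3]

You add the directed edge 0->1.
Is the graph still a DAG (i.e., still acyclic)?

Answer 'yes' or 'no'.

Answer: yes

Derivation:
Given toposort: [0, 1, 2, 5, 6, 4, 3]
Position of 0: index 0; position of 1: index 1
New edge 0->1: forward
Forward edge: respects the existing order. Still a DAG, same toposort still valid.
Still a DAG? yes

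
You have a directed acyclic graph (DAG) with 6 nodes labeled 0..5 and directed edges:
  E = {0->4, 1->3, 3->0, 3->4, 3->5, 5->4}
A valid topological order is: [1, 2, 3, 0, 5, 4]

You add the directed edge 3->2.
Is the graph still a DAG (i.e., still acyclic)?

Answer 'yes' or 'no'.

Answer: yes

Derivation:
Given toposort: [1, 2, 3, 0, 5, 4]
Position of 3: index 2; position of 2: index 1
New edge 3->2: backward (u after v in old order)
Backward edge: old toposort is now invalid. Check if this creates a cycle.
Does 2 already reach 3? Reachable from 2: [2]. NO -> still a DAG (reorder needed).
Still a DAG? yes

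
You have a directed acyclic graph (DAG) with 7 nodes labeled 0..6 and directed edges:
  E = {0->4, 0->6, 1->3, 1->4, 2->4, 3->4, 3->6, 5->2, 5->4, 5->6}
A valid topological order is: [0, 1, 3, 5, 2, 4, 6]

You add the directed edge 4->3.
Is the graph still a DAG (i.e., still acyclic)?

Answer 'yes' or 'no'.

Answer: no

Derivation:
Given toposort: [0, 1, 3, 5, 2, 4, 6]
Position of 4: index 5; position of 3: index 2
New edge 4->3: backward (u after v in old order)
Backward edge: old toposort is now invalid. Check if this creates a cycle.
Does 3 already reach 4? Reachable from 3: [3, 4, 6]. YES -> cycle!
Still a DAG? no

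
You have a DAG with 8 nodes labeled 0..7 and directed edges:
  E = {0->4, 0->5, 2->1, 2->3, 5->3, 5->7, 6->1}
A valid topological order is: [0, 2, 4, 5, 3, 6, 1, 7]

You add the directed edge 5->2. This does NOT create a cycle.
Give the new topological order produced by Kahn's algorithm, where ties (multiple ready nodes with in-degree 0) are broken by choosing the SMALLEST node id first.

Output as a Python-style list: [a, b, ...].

Old toposort: [0, 2, 4, 5, 3, 6, 1, 7]
Added edge: 5->2
Position of 5 (3) > position of 2 (1). Must reorder: 5 must now come before 2.
Run Kahn's algorithm (break ties by smallest node id):
  initial in-degrees: [0, 2, 1, 2, 1, 1, 0, 1]
  ready (indeg=0): [0, 6]
  pop 0: indeg[4]->0; indeg[5]->0 | ready=[4, 5, 6] | order so far=[0]
  pop 4: no out-edges | ready=[5, 6] | order so far=[0, 4]
  pop 5: indeg[2]->0; indeg[3]->1; indeg[7]->0 | ready=[2, 6, 7] | order so far=[0, 4, 5]
  pop 2: indeg[1]->1; indeg[3]->0 | ready=[3, 6, 7] | order so far=[0, 4, 5, 2]
  pop 3: no out-edges | ready=[6, 7] | order so far=[0, 4, 5, 2, 3]
  pop 6: indeg[1]->0 | ready=[1, 7] | order so far=[0, 4, 5, 2, 3, 6]
  pop 1: no out-edges | ready=[7] | order so far=[0, 4, 5, 2, 3, 6, 1]
  pop 7: no out-edges | ready=[] | order so far=[0, 4, 5, 2, 3, 6, 1, 7]
  Result: [0, 4, 5, 2, 3, 6, 1, 7]

Answer: [0, 4, 5, 2, 3, 6, 1, 7]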